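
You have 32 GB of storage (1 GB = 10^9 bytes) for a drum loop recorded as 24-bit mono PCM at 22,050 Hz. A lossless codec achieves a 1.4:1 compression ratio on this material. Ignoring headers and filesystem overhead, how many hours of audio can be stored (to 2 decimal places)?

Uncompressed byte rate = 22,050 × 3 × 1 = 66,150 bytes/s.
After 1.4:1 compression, effective rate ≈ 47250 bytes/s.
Capacity = 32 × 1,000,000,000 = 32,000,000,000 bytes.
32,000,000,000 / effective rate ≈ 677248.68 s → 188.12 hours.

188.12 hours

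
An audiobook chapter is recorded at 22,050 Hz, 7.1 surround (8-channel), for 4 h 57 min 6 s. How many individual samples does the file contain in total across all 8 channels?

4 h 57 min 6 s = 17,826 s.
22,050 × 17,826 s × 8 ch = 3,144,506,400 samples.

3,144,506,400 samples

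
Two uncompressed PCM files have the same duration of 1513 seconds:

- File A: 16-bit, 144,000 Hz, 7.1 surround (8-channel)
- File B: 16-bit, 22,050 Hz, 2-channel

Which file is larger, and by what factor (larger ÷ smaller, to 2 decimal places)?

File A: 144,000 × 2 × 8 = 2,304,000 bytes/s.
File B: 22,050 × 2 × 2 = 88,200 bytes/s.
File A is larger; ratio = 3,485,952,000 / 133,446,600 = 26.12.

File A, by a factor of 26.12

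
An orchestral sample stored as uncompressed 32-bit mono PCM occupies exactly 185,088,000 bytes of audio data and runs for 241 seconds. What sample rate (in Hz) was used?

Bytes = sample_rate × seconds × bytes_per_sample × channels.
sample_rate = 185,088,000 / (241 × 4 × 1) = 185,088,000 / 964 = 192,000 Hz.

192,000 Hz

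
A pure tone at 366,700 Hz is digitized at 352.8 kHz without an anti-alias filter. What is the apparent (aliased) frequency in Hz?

13,900 Hz

Nyquist = 352,800/2 = 176,400 Hz; 366,700 Hz exceeds it.
Alias = |366,700 − 1×352,800| = |366,700 − 352,800| = 13,900 Hz.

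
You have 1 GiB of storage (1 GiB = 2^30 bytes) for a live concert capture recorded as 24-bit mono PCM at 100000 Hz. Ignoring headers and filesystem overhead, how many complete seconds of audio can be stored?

Uncompressed byte rate = 100,000 × 3 × 1 = 300,000 bytes/s.
Capacity = 1 × 1,073,741,824 = 1,073,741,824 bytes.
1,073,741,824 / 300,000 ≈ 3579.14 s → 3,579 seconds.

3,579 seconds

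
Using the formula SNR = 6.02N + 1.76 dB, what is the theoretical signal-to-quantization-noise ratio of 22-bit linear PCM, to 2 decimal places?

134.20 dB

6.02 × 22 + 1.76 = 134.20 dB.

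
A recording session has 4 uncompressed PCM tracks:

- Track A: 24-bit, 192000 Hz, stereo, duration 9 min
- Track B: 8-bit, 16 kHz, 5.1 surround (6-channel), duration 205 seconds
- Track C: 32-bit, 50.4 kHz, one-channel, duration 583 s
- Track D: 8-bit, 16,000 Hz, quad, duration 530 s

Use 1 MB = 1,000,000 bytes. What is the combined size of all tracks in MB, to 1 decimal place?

Track A: 9 min = 540 s; 192,000 × 540 × 3 × 2 = 622,080,000 bytes.
Track B: 16,000 × 205 × 1 × 6 = 19,680,000 bytes.
Track C: 50,400 × 583 × 4 × 1 = 117,532,800 bytes.
Track D: 16,000 × 530 × 1 × 4 = 33,920,000 bytes.
Total = 793,212,800 bytes = 793.2 MB.

793.2 MB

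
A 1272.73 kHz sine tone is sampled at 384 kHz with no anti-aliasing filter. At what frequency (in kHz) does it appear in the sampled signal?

Nyquist = 384,000/2 = 192,000 Hz; 1,272,730 Hz exceeds it.
Alias = |1,272,730 − 3×384,000| = |1,272,730 − 1,152,000| = 120,730 Hz = 120.73 kHz.

120.73 kHz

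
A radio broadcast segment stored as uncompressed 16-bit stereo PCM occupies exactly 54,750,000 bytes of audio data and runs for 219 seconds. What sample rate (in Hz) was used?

62,500 Hz

Bytes = sample_rate × seconds × bytes_per_sample × channels.
sample_rate = 54,750,000 / (219 × 2 × 2) = 54,750,000 / 876 = 62,500 Hz.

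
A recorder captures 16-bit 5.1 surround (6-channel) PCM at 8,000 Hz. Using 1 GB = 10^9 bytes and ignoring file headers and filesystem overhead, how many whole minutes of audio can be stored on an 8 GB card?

1,388 minutes

Uncompressed byte rate = 8,000 × 2 × 6 = 96,000 bytes/s.
Capacity = 8 × 1,000,000,000 = 8,000,000,000 bytes.
8,000,000,000 / 96,000 ≈ 83333.33 s → 1,388 minutes.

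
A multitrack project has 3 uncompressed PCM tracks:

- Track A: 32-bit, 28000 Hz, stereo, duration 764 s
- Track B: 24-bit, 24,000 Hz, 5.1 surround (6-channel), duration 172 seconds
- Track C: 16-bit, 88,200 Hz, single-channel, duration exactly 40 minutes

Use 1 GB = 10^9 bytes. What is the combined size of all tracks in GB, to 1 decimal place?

Track A: 28,000 × 764 × 4 × 2 = 171,136,000 bytes.
Track B: 24,000 × 172 × 3 × 6 = 74,304,000 bytes.
Track C: exactly 40 minutes = 2,400 s; 88,200 × 2,400 × 2 × 1 = 423,360,000 bytes.
Total = 668,800,000 bytes = 0.7 GB.

0.7 GB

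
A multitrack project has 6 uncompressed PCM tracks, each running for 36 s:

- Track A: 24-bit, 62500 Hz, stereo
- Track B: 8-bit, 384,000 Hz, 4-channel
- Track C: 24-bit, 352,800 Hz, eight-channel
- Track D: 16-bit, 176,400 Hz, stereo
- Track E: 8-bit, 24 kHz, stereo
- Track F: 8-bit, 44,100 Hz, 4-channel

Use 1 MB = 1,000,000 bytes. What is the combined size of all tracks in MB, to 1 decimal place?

407.1 MB

Track A: 62,500 × 36 × 3 × 2 = 13,500,000 bytes.
Track B: 384,000 × 36 × 1 × 4 = 55,296,000 bytes.
Track C: 352,800 × 36 × 3 × 8 = 304,819,200 bytes.
Track D: 176,400 × 36 × 2 × 2 = 25,401,600 bytes.
Track E: 24,000 × 36 × 1 × 2 = 1,728,000 bytes.
Track F: 44,100 × 36 × 1 × 4 = 6,350,400 bytes.
Total = 407,095,200 bytes = 407.1 MB.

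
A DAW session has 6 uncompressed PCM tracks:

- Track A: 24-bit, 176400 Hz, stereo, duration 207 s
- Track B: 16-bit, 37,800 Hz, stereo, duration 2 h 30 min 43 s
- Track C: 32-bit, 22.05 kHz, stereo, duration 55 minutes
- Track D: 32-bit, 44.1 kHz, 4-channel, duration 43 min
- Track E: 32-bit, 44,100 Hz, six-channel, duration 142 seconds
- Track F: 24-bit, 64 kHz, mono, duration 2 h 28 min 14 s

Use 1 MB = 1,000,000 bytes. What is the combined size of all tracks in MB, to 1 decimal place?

5846.9 MB

Track A: 176,400 × 207 × 3 × 2 = 219,088,800 bytes.
Track B: 2 h 30 min 43 s = 9,043 s; 37,800 × 9,043 × 2 × 2 = 1,367,301,600 bytes.
Track C: 55 minutes = 3,300 s; 22,050 × 3,300 × 4 × 2 = 582,120,000 bytes.
Track D: 43 min = 2,580 s; 44,100 × 2,580 × 4 × 4 = 1,820,448,000 bytes.
Track E: 44,100 × 142 × 4 × 6 = 150,292,800 bytes.
Track F: 2 h 28 min 14 s = 8,894 s; 64,000 × 8,894 × 3 × 1 = 1,707,648,000 bytes.
Total = 5,846,899,200 bytes = 5846.9 MB.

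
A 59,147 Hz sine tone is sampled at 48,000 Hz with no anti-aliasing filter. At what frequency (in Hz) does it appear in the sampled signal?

Nyquist = 48,000/2 = 24,000 Hz; 59,147 Hz exceeds it.
Alias = |59,147 − 1×48,000| = |59,147 − 48,000| = 11,147 Hz.

11,147 Hz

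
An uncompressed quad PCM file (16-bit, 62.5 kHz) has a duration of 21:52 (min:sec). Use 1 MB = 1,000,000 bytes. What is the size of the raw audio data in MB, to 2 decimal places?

656.00 MB

Duration = 21:52 (min:sec) = 1,312 s.
Bytes = 62,500 samples/s × 1,312 s × 2 bytes/sample × 4 ch = 656,000,000 bytes.
656,000,000 / 1,000,000 = 656.00 MB.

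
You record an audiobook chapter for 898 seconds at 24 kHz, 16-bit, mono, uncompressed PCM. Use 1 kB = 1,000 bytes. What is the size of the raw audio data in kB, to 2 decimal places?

Bytes = 24,000 samples/s × 898 s × 2 bytes/sample × 1 ch = 43,104,000 bytes.
43,104,000 / 1,000 = 43104.00 kB.

43104.00 kB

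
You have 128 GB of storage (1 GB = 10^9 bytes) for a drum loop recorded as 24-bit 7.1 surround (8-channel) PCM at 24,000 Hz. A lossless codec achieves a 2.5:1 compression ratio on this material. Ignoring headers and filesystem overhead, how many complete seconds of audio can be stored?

555,555 seconds

Uncompressed byte rate = 24,000 × 3 × 8 = 576,000 bytes/s.
After 2.5:1 compression, effective rate ≈ 230400 bytes/s.
Capacity = 128 × 1,000,000,000 = 128,000,000,000 bytes.
128,000,000,000 / effective rate ≈ 555555.56 s → 555,555 seconds.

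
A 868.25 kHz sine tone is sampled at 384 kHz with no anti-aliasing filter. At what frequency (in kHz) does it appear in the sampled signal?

100.25 kHz

Nyquist = 384,000/2 = 192,000 Hz; 868,250 Hz exceeds it.
Alias = |868,250 − 2×384,000| = |868,250 − 768,000| = 100,250 Hz = 100.25 kHz.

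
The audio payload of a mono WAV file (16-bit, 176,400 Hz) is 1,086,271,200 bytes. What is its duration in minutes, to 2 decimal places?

51.32 minutes

Byte rate = 176,400 × 2 × 1 = 352,800 bytes/s.
Duration = 1,086,271,200 / 352,800 = 3,079 s.
3,079 s / 60 = 51.32 minutes.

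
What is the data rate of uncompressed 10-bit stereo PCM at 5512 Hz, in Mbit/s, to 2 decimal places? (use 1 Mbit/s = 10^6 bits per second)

0.11 Mbit/s

Bit rate = 5,512 × 10 × 2 = 110,240 bits/s.
= 0.11 Mbit/s.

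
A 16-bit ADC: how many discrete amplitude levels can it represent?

65,536 levels

2^16 = 65,536.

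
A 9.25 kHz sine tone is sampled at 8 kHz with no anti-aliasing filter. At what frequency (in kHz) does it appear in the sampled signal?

1.25 kHz

Nyquist = 8,000/2 = 4,000 Hz; 9,250 Hz exceeds it.
Alias = |9,250 − 1×8,000| = |9,250 − 8,000| = 1,250 Hz = 1.25 kHz.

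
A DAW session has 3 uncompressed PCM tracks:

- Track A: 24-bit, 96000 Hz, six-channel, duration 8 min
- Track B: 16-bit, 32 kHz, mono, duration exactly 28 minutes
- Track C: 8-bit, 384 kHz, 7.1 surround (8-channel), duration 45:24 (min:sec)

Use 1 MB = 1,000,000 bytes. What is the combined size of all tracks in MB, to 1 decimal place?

9305.1 MB

Track A: 8 min = 480 s; 96,000 × 480 × 3 × 6 = 829,440,000 bytes.
Track B: exactly 28 minutes = 1,680 s; 32,000 × 1,680 × 2 × 1 = 107,520,000 bytes.
Track C: 45:24 (min:sec) = 2,724 s; 384,000 × 2,724 × 1 × 8 = 8,368,128,000 bytes.
Total = 9,305,088,000 bytes = 9305.1 MB.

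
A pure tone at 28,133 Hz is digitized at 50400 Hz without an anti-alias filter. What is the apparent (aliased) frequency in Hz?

Nyquist = 50,400/2 = 25,200 Hz; 28,133 Hz exceeds it.
Alias = |28,133 − 1×50,400| = |28,133 − 50,400| = 22,267 Hz.

22,267 Hz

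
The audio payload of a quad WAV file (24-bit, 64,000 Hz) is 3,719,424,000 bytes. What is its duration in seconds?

Byte rate = 64,000 × 3 × 4 = 768,000 bytes/s.
Duration = 3,719,424,000 / 768,000 = 4,843 s.

4,843 seconds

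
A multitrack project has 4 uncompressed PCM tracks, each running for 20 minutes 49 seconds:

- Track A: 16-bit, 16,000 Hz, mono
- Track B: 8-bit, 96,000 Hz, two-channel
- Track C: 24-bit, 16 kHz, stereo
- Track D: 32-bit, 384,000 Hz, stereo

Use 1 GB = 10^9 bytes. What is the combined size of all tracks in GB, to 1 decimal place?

4.2 GB

20 minutes 49 seconds = 1,249 s.
Track A: 16,000 × 1,249 × 2 × 1 = 39,968,000 bytes.
Track B: 96,000 × 1,249 × 1 × 2 = 239,808,000 bytes.
Track C: 16,000 × 1,249 × 3 × 2 = 119,904,000 bytes.
Track D: 384,000 × 1,249 × 4 × 2 = 3,836,928,000 bytes.
Total = 4,236,608,000 bytes = 4.2 GB.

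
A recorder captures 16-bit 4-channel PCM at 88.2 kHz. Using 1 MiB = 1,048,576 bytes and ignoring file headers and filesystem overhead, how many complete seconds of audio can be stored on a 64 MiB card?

Uncompressed byte rate = 88,200 × 2 × 4 = 705,600 bytes/s.
Capacity = 64 × 1,048,576 = 67,108,864 bytes.
67,108,864 / 705,600 ≈ 95.11 s → 95 seconds.

95 seconds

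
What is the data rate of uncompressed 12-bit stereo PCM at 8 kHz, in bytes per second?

24,000 bytes/s

Bit rate = 8,000 × 12 × 2 = 192,000 bits/s.
192,000 / 8 = 24,000 bytes/s.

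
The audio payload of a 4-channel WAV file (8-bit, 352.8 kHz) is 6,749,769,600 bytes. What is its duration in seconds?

4,783 seconds

Byte rate = 352,800 × 1 × 4 = 1,411,200 bytes/s.
Duration = 6,749,769,600 / 1,411,200 = 4,783 s.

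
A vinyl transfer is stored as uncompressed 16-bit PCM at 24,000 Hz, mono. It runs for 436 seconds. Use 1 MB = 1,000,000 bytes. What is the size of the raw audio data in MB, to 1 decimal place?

Bytes = 24,000 samples/s × 436 s × 2 bytes/sample × 1 ch = 20,928,000 bytes.
20,928,000 / 1,000,000 = 20.9 MB.

20.9 MB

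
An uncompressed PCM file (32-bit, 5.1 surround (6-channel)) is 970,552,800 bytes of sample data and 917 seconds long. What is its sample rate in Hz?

Bytes = sample_rate × seconds × bytes_per_sample × channels.
sample_rate = 970,552,800 / (917 × 4 × 6) = 970,552,800 / 22,008 = 44,100 Hz.

44,100 Hz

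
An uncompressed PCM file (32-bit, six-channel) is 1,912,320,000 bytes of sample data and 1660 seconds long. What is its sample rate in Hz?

Bytes = sample_rate × seconds × bytes_per_sample × channels.
sample_rate = 1,912,320,000 / (1,660 × 4 × 6) = 1,912,320,000 / 39,840 = 48,000 Hz.

48,000 Hz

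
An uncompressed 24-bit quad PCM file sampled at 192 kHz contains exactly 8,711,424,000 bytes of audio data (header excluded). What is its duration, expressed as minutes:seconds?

63:01

Byte rate = 192,000 × 3 × 4 = 2,304,000 bytes/s.
Duration = 8,711,424,000 / 2,304,000 = 3,781 s.
3,781 s = 63:01.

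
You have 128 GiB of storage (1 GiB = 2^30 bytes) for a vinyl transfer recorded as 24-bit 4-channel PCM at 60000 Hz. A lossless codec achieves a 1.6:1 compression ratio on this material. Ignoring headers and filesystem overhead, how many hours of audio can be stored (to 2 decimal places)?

Uncompressed byte rate = 60,000 × 3 × 4 = 720,000 bytes/s.
After 1.6:1 compression, effective rate ≈ 450000 bytes/s.
Capacity = 128 × 1,073,741,824 = 137,438,953,472 bytes.
137,438,953,472 / effective rate ≈ 305419.9 s → 84.84 hours.

84.84 hours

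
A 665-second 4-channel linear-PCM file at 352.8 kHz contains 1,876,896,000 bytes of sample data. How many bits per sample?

Bytes per sample = 1,876,896,000 / (352,800 × 665 × 4) = 1,876,896,000 / 938,448,000 = 2.
Bit depth = 2 × 8 = 16 bits.

16 bits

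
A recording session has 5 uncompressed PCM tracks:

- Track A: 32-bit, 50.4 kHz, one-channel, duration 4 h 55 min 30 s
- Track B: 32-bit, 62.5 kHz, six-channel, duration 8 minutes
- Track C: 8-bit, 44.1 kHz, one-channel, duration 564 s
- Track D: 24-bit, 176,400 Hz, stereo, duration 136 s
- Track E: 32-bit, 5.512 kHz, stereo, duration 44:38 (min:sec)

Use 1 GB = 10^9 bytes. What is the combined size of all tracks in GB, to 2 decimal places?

Track A: 4 h 55 min 30 s = 17,730 s; 50,400 × 17,730 × 4 × 1 = 3,574,368,000 bytes.
Track B: 8 minutes = 480 s; 62,500 × 480 × 4 × 6 = 720,000,000 bytes.
Track C: 44,100 × 564 × 1 × 1 = 24,872,400 bytes.
Track D: 176,400 × 136 × 3 × 2 = 143,942,400 bytes.
Track E: 44:38 (min:sec) = 2,678 s; 5,512 × 2,678 × 4 × 2 = 118,089,088 bytes.
Total = 4,581,271,888 bytes = 4.58 GB.

4.58 GB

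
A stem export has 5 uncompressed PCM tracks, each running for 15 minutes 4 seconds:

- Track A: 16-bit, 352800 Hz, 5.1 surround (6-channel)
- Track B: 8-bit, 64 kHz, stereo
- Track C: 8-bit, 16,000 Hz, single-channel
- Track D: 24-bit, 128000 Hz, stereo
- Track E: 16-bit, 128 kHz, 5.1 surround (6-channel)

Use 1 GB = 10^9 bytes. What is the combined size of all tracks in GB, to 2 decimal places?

6.04 GB

15 minutes 4 seconds = 904 s.
Track A: 352,800 × 904 × 2 × 6 = 3,827,174,400 bytes.
Track B: 64,000 × 904 × 1 × 2 = 115,712,000 bytes.
Track C: 16,000 × 904 × 1 × 1 = 14,464,000 bytes.
Track D: 128,000 × 904 × 3 × 2 = 694,272,000 bytes.
Track E: 128,000 × 904 × 2 × 6 = 1,388,544,000 bytes.
Total = 6,040,166,400 bytes = 6.04 GB.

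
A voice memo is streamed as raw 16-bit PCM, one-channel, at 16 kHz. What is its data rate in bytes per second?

32,000 bytes/s

Bit rate = 16,000 × 16 × 1 = 256,000 bits/s.
256,000 / 8 = 32,000 bytes/s.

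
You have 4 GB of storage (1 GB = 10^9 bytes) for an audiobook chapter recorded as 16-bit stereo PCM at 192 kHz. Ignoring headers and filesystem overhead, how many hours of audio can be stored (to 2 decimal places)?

Uncompressed byte rate = 192,000 × 2 × 2 = 768,000 bytes/s.
Capacity = 4 × 1,000,000,000 = 4,000,000,000 bytes.
4,000,000,000 / 768,000 ≈ 5208.33 s → 1.45 hours.

1.45 hours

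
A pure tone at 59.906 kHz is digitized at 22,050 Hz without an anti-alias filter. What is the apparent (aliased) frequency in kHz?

Nyquist = 22,050/2 = 11,025 Hz; 59,906 Hz exceeds it.
Alias = |59,906 − 3×22,050| = |59,906 − 66,150| = 6,244 Hz = 6.244 kHz.

6.244 kHz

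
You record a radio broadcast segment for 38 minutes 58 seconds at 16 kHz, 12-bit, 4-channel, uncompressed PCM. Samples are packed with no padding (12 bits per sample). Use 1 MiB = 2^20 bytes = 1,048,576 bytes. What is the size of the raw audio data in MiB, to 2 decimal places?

Duration = 38 minutes 58 seconds = 2,338 s.
Bits = 16,000 × 2,338 × 12 × 4 = 1,795,584,000 bits = 224,448,000 bytes.
224,448,000 / 1,048,576 = 214.05 MiB.

214.05 MiB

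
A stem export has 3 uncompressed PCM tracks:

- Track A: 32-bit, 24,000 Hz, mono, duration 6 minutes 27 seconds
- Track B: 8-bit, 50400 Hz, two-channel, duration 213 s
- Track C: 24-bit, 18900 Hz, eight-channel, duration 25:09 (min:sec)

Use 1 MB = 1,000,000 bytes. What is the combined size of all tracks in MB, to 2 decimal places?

Track A: 6 minutes 27 seconds = 387 s; 24,000 × 387 × 4 × 1 = 37,152,000 bytes.
Track B: 50,400 × 213 × 1 × 2 = 21,470,400 bytes.
Track C: 25:09 (min:sec) = 1,509 s; 18,900 × 1,509 × 3 × 8 = 684,482,400 bytes.
Total = 743,104,800 bytes = 743.10 MB.

743.10 MB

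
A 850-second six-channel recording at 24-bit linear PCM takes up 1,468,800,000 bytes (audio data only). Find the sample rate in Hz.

Bytes = sample_rate × seconds × bytes_per_sample × channels.
sample_rate = 1,468,800,000 / (850 × 3 × 6) = 1,468,800,000 / 15,300 = 96,000 Hz.

96,000 Hz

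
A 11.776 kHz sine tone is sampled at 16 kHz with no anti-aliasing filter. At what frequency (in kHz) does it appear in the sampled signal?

4.224 kHz

Nyquist = 16,000/2 = 8,000 Hz; 11,776 Hz exceeds it.
Alias = |11,776 − 1×16,000| = |11,776 − 16,000| = 4,224 Hz = 4.224 kHz.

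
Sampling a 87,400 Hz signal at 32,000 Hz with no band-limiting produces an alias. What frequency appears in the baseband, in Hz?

Nyquist = 32,000/2 = 16,000 Hz; 87,400 Hz exceeds it.
Alias = |87,400 − 3×32,000| = |87,400 − 96,000| = 8,600 Hz.

8,600 Hz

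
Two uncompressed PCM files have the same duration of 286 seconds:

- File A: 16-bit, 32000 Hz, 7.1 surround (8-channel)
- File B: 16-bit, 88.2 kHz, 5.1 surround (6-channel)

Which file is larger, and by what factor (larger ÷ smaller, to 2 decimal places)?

File A: 32,000 × 2 × 8 = 512,000 bytes/s.
File B: 88,200 × 2 × 6 = 1,058,400 bytes/s.
File B is larger; ratio = 302,702,400 / 146,432,000 = 2.07.

File B, by a factor of 2.07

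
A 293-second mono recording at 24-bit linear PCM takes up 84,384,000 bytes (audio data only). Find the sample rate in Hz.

Bytes = sample_rate × seconds × bytes_per_sample × channels.
sample_rate = 84,384,000 / (293 × 3 × 1) = 84,384,000 / 879 = 96,000 Hz.

96,000 Hz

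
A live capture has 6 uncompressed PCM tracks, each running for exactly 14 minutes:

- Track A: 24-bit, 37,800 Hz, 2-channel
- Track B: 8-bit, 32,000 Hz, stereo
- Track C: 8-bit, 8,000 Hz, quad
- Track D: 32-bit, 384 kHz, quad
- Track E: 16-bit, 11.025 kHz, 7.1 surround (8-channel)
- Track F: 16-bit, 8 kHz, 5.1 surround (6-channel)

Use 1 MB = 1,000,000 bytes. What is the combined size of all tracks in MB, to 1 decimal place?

exactly 14 minutes = 840 s.
Track A: 37,800 × 840 × 3 × 2 = 190,512,000 bytes.
Track B: 32,000 × 840 × 1 × 2 = 53,760,000 bytes.
Track C: 8,000 × 840 × 1 × 4 = 26,880,000 bytes.
Track D: 384,000 × 840 × 4 × 4 = 5,160,960,000 bytes.
Track E: 11,025 × 840 × 2 × 8 = 148,176,000 bytes.
Track F: 8,000 × 840 × 2 × 6 = 80,640,000 bytes.
Total = 5,660,928,000 bytes = 5660.9 MB.

5660.9 MB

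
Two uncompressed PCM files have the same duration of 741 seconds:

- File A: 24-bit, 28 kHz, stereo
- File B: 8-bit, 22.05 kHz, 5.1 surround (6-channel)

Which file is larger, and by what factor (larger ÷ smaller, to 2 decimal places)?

File A: 28,000 × 3 × 2 = 168,000 bytes/s.
File B: 22,050 × 1 × 6 = 132,300 bytes/s.
File A is larger; ratio = 124,488,000 / 98,034,300 = 1.27.

File A, by a factor of 1.27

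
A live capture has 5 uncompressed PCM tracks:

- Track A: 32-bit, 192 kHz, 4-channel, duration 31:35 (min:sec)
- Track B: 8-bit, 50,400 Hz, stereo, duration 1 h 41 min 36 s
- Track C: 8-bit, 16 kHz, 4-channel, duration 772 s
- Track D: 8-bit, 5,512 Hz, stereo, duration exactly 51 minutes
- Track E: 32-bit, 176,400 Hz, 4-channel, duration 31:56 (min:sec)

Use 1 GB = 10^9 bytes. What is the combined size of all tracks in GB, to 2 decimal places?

11.93 GB

Track A: 31:35 (min:sec) = 1,895 s; 192,000 × 1,895 × 4 × 4 = 5,821,440,000 bytes.
Track B: 1 h 41 min 36 s = 6,096 s; 50,400 × 6,096 × 1 × 2 = 614,476,800 bytes.
Track C: 16,000 × 772 × 1 × 4 = 49,408,000 bytes.
Track D: exactly 51 minutes = 3,060 s; 5,512 × 3,060 × 1 × 2 = 33,733,440 bytes.
Track E: 31:56 (min:sec) = 1,916 s; 176,400 × 1,916 × 4 × 4 = 5,407,718,400 bytes.
Total = 11,926,776,640 bytes = 11.93 GB.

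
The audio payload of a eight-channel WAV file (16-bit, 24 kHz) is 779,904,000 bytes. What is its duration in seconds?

2,031 seconds

Byte rate = 24,000 × 2 × 8 = 384,000 bytes/s.
Duration = 779,904,000 / 384,000 = 2,031 s.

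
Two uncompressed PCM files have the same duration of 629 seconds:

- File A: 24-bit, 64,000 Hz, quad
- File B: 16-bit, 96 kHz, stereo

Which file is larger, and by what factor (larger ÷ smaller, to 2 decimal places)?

File A: 64,000 × 3 × 4 = 768,000 bytes/s.
File B: 96,000 × 2 × 2 = 384,000 bytes/s.
File A is larger; ratio = 483,072,000 / 241,536,000 = 2.00.

File A, by a factor of 2.00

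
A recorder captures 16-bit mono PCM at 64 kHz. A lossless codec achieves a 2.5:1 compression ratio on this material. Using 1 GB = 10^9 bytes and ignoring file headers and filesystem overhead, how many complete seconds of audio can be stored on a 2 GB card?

39,062 seconds

Uncompressed byte rate = 64,000 × 2 × 1 = 128,000 bytes/s.
After 2.5:1 compression, effective rate ≈ 51200 bytes/s.
Capacity = 2 × 1,000,000,000 = 2,000,000,000 bytes.
2,000,000,000 / effective rate ≈ 39062.5 s → 39,062 seconds.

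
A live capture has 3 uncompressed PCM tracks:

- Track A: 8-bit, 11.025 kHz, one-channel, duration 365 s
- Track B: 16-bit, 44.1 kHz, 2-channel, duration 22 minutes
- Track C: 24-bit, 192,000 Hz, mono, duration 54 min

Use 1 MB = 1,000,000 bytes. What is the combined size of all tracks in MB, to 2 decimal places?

2103.11 MB

Track A: 11,025 × 365 × 1 × 1 = 4,024,125 bytes.
Track B: 22 minutes = 1,320 s; 44,100 × 1,320 × 2 × 2 = 232,848,000 bytes.
Track C: 54 min = 3,240 s; 192,000 × 3,240 × 3 × 1 = 1,866,240,000 bytes.
Total = 2,103,112,125 bytes = 2103.11 MB.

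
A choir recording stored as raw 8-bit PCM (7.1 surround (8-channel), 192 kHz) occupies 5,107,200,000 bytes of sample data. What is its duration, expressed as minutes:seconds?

55:25

Byte rate = 192,000 × 1 × 8 = 1,536,000 bytes/s.
Duration = 5,107,200,000 / 1,536,000 = 3,325 s.
3,325 s = 55:25.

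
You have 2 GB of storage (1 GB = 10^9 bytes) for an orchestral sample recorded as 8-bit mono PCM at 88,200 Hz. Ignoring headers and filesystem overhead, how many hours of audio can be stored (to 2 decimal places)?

6.30 hours

Uncompressed byte rate = 88,200 × 1 × 1 = 88,200 bytes/s.
Capacity = 2 × 1,000,000,000 = 2,000,000,000 bytes.
2,000,000,000 / 88,200 ≈ 22675.74 s → 6.30 hours.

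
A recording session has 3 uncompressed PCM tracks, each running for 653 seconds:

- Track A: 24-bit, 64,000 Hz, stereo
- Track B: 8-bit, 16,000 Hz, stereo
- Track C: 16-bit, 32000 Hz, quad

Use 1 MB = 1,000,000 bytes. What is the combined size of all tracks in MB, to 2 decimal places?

438.82 MB

Track A: 64,000 × 653 × 3 × 2 = 250,752,000 bytes.
Track B: 16,000 × 653 × 1 × 2 = 20,896,000 bytes.
Track C: 32,000 × 653 × 2 × 4 = 167,168,000 bytes.
Total = 438,816,000 bytes = 438.82 MB.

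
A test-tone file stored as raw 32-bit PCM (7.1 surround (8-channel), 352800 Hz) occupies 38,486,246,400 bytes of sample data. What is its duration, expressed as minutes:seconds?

Byte rate = 352,800 × 4 × 8 = 11,289,600 bytes/s.
Duration = 38,486,246,400 / 11,289,600 = 3,409 s.
3,409 s = 56:49.

56:49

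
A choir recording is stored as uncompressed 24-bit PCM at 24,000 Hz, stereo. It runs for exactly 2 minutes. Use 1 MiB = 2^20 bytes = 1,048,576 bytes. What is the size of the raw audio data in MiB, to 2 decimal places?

16.48 MiB

Duration = exactly 2 minutes = 120 s.
Bytes = 24,000 samples/s × 120 s × 3 bytes/sample × 2 ch = 17,280,000 bytes.
17,280,000 / 1,048,576 = 16.48 MiB.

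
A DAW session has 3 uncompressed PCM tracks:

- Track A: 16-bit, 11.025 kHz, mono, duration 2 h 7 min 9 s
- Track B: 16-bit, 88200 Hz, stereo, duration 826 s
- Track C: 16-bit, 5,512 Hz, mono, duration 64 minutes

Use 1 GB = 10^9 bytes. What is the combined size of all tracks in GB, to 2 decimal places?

Track A: 2 h 7 min 9 s = 7,629 s; 11,025 × 7,629 × 2 × 1 = 168,219,450 bytes.
Track B: 88,200 × 826 × 2 × 2 = 291,412,800 bytes.
Track C: 64 minutes = 3,840 s; 5,512 × 3,840 × 2 × 1 = 42,332,160 bytes.
Total = 501,964,410 bytes = 0.50 GB.

0.50 GB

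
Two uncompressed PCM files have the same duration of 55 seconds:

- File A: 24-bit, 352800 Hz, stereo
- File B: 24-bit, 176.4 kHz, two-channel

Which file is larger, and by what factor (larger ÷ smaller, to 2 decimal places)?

File A, by a factor of 2.00

File A: 352,800 × 3 × 2 = 2,116,800 bytes/s.
File B: 176,400 × 3 × 2 = 1,058,400 bytes/s.
File A is larger; ratio = 116,424,000 / 58,212,000 = 2.00.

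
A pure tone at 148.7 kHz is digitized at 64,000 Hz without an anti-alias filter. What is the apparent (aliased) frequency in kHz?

Nyquist = 64,000/2 = 32,000 Hz; 148,700 Hz exceeds it.
Alias = |148,700 − 2×64,000| = |148,700 − 128,000| = 20,700 Hz = 20.7 kHz.

20.7 kHz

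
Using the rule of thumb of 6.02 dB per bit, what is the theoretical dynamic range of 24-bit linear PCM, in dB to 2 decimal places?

24 × 6.02 = 144.48 dB.

144.48 dB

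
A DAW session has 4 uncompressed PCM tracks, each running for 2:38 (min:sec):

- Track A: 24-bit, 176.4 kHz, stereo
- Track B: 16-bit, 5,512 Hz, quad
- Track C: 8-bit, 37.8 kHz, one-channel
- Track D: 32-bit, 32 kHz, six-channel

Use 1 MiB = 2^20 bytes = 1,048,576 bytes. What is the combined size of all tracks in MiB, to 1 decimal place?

287.5 MiB

2:38 (min:sec) = 158 s.
Track A: 176,400 × 158 × 3 × 2 = 167,227,200 bytes.
Track B: 5,512 × 158 × 2 × 4 = 6,967,168 bytes.
Track C: 37,800 × 158 × 1 × 1 = 5,972,400 bytes.
Track D: 32,000 × 158 × 4 × 6 = 121,344,000 bytes.
Total = 301,510,768 bytes = 287.5 MiB.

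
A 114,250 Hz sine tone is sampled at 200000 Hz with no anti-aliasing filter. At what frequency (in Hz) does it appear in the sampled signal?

85,750 Hz

Nyquist = 200,000/2 = 100,000 Hz; 114,250 Hz exceeds it.
Alias = |114,250 − 1×200,000| = |114,250 − 200,000| = 85,750 Hz.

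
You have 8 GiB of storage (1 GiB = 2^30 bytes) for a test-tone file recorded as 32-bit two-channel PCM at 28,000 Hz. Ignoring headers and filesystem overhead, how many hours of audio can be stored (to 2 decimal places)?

10.65 hours

Uncompressed byte rate = 28,000 × 4 × 2 = 224,000 bytes/s.
Capacity = 8 × 1,073,741,824 = 8,589,934,592 bytes.
8,589,934,592 / 224,000 ≈ 38347.92 s → 10.65 hours.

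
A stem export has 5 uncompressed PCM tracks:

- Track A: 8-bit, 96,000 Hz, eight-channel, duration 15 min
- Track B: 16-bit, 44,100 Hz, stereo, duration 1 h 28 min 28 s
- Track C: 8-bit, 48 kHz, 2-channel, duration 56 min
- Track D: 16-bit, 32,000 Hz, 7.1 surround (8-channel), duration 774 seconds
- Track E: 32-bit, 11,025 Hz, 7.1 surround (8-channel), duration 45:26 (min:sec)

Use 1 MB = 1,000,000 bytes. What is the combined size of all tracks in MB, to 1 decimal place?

3308.1 MB

Track A: 15 min = 900 s; 96,000 × 900 × 1 × 8 = 691,200,000 bytes.
Track B: 1 h 28 min 28 s = 5,308 s; 44,100 × 5,308 × 2 × 2 = 936,331,200 bytes.
Track C: 56 min = 3,360 s; 48,000 × 3,360 × 1 × 2 = 322,560,000 bytes.
Track D: 32,000 × 774 × 2 × 8 = 396,288,000 bytes.
Track E: 45:26 (min:sec) = 2,726 s; 11,025 × 2,726 × 4 × 8 = 961,732,800 bytes.
Total = 3,308,112,000 bytes = 3308.1 MB.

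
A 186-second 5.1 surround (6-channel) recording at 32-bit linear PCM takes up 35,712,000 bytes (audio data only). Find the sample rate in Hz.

Bytes = sample_rate × seconds × bytes_per_sample × channels.
sample_rate = 35,712,000 / (186 × 4 × 6) = 35,712,000 / 4,464 = 8,000 Hz.

8,000 Hz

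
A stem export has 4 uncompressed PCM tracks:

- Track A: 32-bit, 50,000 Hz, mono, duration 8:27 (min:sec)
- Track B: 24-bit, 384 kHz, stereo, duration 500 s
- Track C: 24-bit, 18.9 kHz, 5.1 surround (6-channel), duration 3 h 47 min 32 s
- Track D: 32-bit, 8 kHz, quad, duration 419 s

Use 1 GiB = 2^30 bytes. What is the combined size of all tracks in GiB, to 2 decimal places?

5.54 GiB

Track A: 8:27 (min:sec) = 507 s; 50,000 × 507 × 4 × 1 = 101,400,000 bytes.
Track B: 384,000 × 500 × 3 × 2 = 1,152,000,000 bytes.
Track C: 3 h 47 min 32 s = 13,652 s; 18,900 × 13,652 × 3 × 6 = 4,644,410,400 bytes.
Track D: 8,000 × 419 × 4 × 4 = 53,632,000 bytes.
Total = 5,951,442,400 bytes = 5.54 GiB.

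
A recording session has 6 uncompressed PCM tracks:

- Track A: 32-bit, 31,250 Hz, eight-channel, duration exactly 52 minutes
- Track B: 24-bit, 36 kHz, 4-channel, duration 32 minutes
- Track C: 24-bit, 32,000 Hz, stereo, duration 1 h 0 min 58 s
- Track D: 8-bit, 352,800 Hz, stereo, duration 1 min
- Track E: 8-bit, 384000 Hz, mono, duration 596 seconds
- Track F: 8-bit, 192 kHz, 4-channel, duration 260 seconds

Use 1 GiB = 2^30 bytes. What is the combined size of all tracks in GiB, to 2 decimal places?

Track A: exactly 52 minutes = 3,120 s; 31,250 × 3,120 × 4 × 8 = 3,120,000,000 bytes.
Track B: 32 minutes = 1,920 s; 36,000 × 1,920 × 3 × 4 = 829,440,000 bytes.
Track C: 1 h 0 min 58 s = 3,658 s; 32,000 × 3,658 × 3 × 2 = 702,336,000 bytes.
Track D: 1 min = 60 s; 352,800 × 60 × 1 × 2 = 42,336,000 bytes.
Track E: 384,000 × 596 × 1 × 1 = 228,864,000 bytes.
Track F: 192,000 × 260 × 1 × 4 = 199,680,000 bytes.
Total = 5,122,656,000 bytes = 4.77 GiB.

4.77 GiB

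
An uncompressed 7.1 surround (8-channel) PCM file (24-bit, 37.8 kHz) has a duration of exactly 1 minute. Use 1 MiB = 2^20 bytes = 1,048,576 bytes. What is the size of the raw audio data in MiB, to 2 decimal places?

Duration = exactly 1 minute = 60 s.
Bytes = 37,800 samples/s × 60 s × 3 bytes/sample × 8 ch = 54,432,000 bytes.
54,432,000 / 1,048,576 = 51.91 MiB.

51.91 MiB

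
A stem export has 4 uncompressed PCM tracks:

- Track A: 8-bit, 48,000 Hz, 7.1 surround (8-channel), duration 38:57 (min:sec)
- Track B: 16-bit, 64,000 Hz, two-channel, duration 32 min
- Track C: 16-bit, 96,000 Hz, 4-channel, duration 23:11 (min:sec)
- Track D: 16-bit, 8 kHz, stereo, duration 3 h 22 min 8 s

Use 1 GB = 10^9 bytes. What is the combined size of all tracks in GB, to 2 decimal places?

2.85 GB

Track A: 38:57 (min:sec) = 2,337 s; 48,000 × 2,337 × 1 × 8 = 897,408,000 bytes.
Track B: 32 min = 1,920 s; 64,000 × 1,920 × 2 × 2 = 491,520,000 bytes.
Track C: 23:11 (min:sec) = 1,391 s; 96,000 × 1,391 × 2 × 4 = 1,068,288,000 bytes.
Track D: 3 h 22 min 8 s = 12,128 s; 8,000 × 12,128 × 2 × 2 = 388,096,000 bytes.
Total = 2,845,312,000 bytes = 2.85 GB.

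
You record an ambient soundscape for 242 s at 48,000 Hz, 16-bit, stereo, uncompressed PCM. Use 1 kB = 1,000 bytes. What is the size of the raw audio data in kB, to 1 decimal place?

Bytes = 48,000 samples/s × 242 s × 2 bytes/sample × 2 ch = 46,464,000 bytes.
46,464,000 / 1,000 = 46464.0 kB.

46464.0 kB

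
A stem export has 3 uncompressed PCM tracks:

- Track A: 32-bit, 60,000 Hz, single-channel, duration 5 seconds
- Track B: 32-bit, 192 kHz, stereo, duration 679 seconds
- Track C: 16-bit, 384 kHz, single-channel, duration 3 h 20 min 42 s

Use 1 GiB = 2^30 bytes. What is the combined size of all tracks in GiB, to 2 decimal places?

Track A: 60,000 × 5 × 4 × 1 = 1,200,000 bytes.
Track B: 192,000 × 679 × 4 × 2 = 1,042,944,000 bytes.
Track C: 3 h 20 min 42 s = 12,042 s; 384,000 × 12,042 × 2 × 1 = 9,248,256,000 bytes.
Total = 10,292,400,000 bytes = 9.59 GiB.

9.59 GiB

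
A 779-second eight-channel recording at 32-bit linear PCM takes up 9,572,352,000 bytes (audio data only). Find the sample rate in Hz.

384,000 Hz

Bytes = sample_rate × seconds × bytes_per_sample × channels.
sample_rate = 9,572,352,000 / (779 × 4 × 8) = 9,572,352,000 / 24,928 = 384,000 Hz.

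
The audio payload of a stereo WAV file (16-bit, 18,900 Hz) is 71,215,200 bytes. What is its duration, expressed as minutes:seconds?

15:42

Byte rate = 18,900 × 2 × 2 = 75,600 bytes/s.
Duration = 71,215,200 / 75,600 = 942 s.
942 s = 15:42.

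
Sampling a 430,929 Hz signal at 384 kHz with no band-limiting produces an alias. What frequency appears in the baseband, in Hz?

46,929 Hz

Nyquist = 384,000/2 = 192,000 Hz; 430,929 Hz exceeds it.
Alias = |430,929 − 1×384,000| = |430,929 − 384,000| = 46,929 Hz.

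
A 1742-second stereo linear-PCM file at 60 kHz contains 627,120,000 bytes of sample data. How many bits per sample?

Bytes per sample = 627,120,000 / (60,000 × 1,742 × 2) = 627,120,000 / 209,040,000 = 3.
Bit depth = 3 × 8 = 24 bits.

24 bits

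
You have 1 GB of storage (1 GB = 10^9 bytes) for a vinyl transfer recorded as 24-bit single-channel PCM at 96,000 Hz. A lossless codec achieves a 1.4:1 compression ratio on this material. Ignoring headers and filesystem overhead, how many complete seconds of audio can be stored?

Uncompressed byte rate = 96,000 × 3 × 1 = 288,000 bytes/s.
After 1.4:1 compression, effective rate ≈ 205714.29 bytes/s.
Capacity = 1 × 1,000,000,000 = 1,000,000,000 bytes.
1,000,000,000 / effective rate ≈ 4861.11 s → 4,861 seconds.

4,861 seconds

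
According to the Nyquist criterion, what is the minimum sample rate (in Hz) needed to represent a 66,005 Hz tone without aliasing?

Minimum sample rate = 2 × 66,005 Hz = 132,010 Hz.

132,010 Hz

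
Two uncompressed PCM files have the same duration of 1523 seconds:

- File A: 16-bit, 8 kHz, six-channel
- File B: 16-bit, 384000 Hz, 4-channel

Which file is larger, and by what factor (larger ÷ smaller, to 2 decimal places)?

File A: 8,000 × 2 × 6 = 96,000 bytes/s.
File B: 384,000 × 2 × 4 = 3,072,000 bytes/s.
File B is larger; ratio = 4,678,656,000 / 146,208,000 = 32.00.

File B, by a factor of 32.00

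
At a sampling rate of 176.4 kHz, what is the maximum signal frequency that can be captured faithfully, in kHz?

88.2 kHz

Nyquist frequency = sample rate / 2 = 176,400 / 2 = 88.2 kHz.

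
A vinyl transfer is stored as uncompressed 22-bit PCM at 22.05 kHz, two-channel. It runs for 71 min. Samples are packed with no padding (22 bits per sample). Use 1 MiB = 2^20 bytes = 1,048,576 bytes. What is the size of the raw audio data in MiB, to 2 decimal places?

492.70 MiB

Duration = 71 min = 4,260 s.
Bits = 22,050 × 4,260 × 22 × 2 = 4,133,052,000 bits = 516,631,500 bytes.
516,631,500 / 1,048,576 = 492.70 MiB.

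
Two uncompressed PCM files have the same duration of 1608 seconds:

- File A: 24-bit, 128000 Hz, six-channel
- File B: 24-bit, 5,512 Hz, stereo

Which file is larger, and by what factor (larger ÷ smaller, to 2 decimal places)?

File A: 128,000 × 3 × 6 = 2,304,000 bytes/s.
File B: 5,512 × 3 × 2 = 33,072 bytes/s.
File A is larger; ratio = 3,704,832,000 / 53,179,776 = 69.67.

File A, by a factor of 69.67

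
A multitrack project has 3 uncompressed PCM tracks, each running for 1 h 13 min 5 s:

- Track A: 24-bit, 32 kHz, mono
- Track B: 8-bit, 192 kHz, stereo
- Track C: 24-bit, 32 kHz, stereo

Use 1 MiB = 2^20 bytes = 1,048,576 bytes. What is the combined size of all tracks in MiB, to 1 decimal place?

2810.2 MiB

1 h 13 min 5 s = 4,385 s.
Track A: 32,000 × 4,385 × 3 × 1 = 420,960,000 bytes.
Track B: 192,000 × 4,385 × 1 × 2 = 1,683,840,000 bytes.
Track C: 32,000 × 4,385 × 3 × 2 = 841,920,000 bytes.
Total = 2,946,720,000 bytes = 2810.2 MiB.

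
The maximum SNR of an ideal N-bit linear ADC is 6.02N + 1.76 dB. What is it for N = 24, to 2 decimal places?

6.02 × 24 + 1.76 = 146.24 dB.

146.24 dB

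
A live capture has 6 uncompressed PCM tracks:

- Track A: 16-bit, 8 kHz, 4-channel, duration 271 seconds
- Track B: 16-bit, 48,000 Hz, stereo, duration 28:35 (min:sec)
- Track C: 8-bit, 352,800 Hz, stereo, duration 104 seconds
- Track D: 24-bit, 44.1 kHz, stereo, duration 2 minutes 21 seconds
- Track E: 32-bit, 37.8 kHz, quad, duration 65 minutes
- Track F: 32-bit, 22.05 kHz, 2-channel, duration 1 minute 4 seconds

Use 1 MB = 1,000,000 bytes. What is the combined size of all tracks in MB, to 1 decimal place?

2827.3 MB

Track A: 8,000 × 271 × 2 × 4 = 17,344,000 bytes.
Track B: 28:35 (min:sec) = 1,715 s; 48,000 × 1,715 × 2 × 2 = 329,280,000 bytes.
Track C: 352,800 × 104 × 1 × 2 = 73,382,400 bytes.
Track D: 2 minutes 21 seconds = 141 s; 44,100 × 141 × 3 × 2 = 37,308,600 bytes.
Track E: 65 minutes = 3,900 s; 37,800 × 3,900 × 4 × 4 = 2,358,720,000 bytes.
Track F: 1 minute 4 seconds = 64 s; 22,050 × 64 × 4 × 2 = 11,289,600 bytes.
Total = 2,827,324,600 bytes = 2827.3 MB.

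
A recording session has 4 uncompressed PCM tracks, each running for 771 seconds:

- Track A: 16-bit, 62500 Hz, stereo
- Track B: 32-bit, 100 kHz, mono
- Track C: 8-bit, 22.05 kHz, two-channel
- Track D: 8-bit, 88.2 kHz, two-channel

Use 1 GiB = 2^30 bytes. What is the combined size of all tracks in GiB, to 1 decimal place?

Track A: 62,500 × 771 × 2 × 2 = 192,750,000 bytes.
Track B: 100,000 × 771 × 4 × 1 = 308,400,000 bytes.
Track C: 22,050 × 771 × 1 × 2 = 34,001,100 bytes.
Track D: 88,200 × 771 × 1 × 2 = 136,004,400 bytes.
Total = 671,155,500 bytes = 0.6 GiB.

0.6 GiB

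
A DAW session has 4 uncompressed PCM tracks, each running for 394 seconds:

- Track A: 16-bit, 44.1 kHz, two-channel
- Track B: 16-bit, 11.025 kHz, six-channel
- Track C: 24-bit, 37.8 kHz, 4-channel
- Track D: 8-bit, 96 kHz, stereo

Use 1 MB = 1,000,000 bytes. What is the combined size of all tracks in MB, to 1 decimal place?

Track A: 44,100 × 394 × 2 × 2 = 69,501,600 bytes.
Track B: 11,025 × 394 × 2 × 6 = 52,126,200 bytes.
Track C: 37,800 × 394 × 3 × 4 = 178,718,400 bytes.
Track D: 96,000 × 394 × 1 × 2 = 75,648,000 bytes.
Total = 375,994,200 bytes = 376.0 MB.

376.0 MB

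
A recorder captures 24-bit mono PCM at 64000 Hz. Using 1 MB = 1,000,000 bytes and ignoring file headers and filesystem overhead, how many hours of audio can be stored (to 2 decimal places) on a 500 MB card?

0.72 hours

Uncompressed byte rate = 64,000 × 3 × 1 = 192,000 bytes/s.
Capacity = 500 × 1,000,000 = 500,000,000 bytes.
500,000,000 / 192,000 ≈ 2604.17 s → 0.72 hours.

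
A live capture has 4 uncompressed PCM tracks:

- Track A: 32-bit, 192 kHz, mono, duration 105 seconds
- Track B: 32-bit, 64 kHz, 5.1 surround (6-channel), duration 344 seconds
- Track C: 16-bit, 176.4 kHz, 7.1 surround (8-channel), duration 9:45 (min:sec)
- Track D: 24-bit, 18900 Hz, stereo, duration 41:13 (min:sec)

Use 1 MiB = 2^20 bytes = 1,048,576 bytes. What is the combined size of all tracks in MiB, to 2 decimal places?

2422.87 MiB

Track A: 192,000 × 105 × 4 × 1 = 80,640,000 bytes.
Track B: 64,000 × 344 × 4 × 6 = 528,384,000 bytes.
Track C: 9:45 (min:sec) = 585 s; 176,400 × 585 × 2 × 8 = 1,651,104,000 bytes.
Track D: 41:13 (min:sec) = 2,473 s; 18,900 × 2,473 × 3 × 2 = 280,438,200 bytes.
Total = 2,540,566,200 bytes = 2422.87 MiB.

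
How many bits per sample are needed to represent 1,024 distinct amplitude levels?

log2(1,024) = 10.

10 bits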